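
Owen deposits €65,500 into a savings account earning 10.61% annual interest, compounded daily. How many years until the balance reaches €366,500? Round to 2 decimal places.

(1 + 0.000290685)^(365t) = 366,500/65,500 = 5.5954.
365t·ln(1 + 0.000290685) = ln(5.5954); 365t = 1.7219/0.000290643 ≈ 5924.6230.
t ≈ 16.2318 years.

16.23 years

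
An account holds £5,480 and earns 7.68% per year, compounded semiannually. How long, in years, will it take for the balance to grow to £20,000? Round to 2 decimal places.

17.18 years

We need (1 + 0.0384)^(2t) = 3.6496, so 2t = ln 3.6496 / ln 1.0384 ≈ 34.3575.
t ≈ 34.3575/2 = 17.1787 years.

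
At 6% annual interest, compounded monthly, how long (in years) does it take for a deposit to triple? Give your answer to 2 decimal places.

18.36 years

(1 + 0.005)^(12t) = 3.
12t = ln 3 / ln(1 + 0.005) ≈ 1.0986/0.00498754 ≈ 220.2713.
t ≈ 18.3559.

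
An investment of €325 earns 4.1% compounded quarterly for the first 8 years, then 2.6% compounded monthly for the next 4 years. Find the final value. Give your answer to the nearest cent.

After 8 years at 4.1%: 325 × 1.38587318 ≈ 450.4088.
Then 4 years at 2.6%: 450.4088 × 1.10947563 ≈ 499.7176.

€499.72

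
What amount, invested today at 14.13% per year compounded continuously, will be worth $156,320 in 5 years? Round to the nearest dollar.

$77,123

P = A·e^(−rt) = 156,320·e^(−0.7065).
e^(−0.7065) ≈ 0.493367966989, so P ≈ 77,123.2806.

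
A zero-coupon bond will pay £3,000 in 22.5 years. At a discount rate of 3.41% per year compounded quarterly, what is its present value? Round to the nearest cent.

Growth factor = (1 + 0.008525)^90 ≈ 2.146842302.
P = 3,000/2.146842302 ≈ 1,397.4012.

£1,397.40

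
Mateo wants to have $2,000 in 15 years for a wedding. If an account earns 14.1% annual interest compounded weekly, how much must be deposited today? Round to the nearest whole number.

Growth factor = (1 + 0.141/52)^780 ≈ 8.265892584.
P = 2,000/8.265892584 ≈ 241.9581.

$242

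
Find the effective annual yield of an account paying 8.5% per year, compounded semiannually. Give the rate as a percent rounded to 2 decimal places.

One year is 2 periods at 0.0425 each: (1 + 0.0425)^2 ≈ 1.086806.
EAR = 1.086806 − 1 ≈ 8.68062%.

8.68%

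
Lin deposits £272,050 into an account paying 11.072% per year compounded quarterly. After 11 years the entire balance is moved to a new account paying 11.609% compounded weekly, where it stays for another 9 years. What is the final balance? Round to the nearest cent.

£2,568,301.48

Phase 1: 272,050·(1 + 0.02768)^44 ≈ 904,474.9342.
Phase 2: 904,474.9342·(1 + 0.0022325)^468 ≈ 2,568,301.4779.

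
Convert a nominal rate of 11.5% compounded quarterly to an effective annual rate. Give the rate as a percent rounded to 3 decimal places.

EAR = (1 + 11.5%/4)^4 − 1 = (1 + 0.02875)^4 − 1.
(1 + 0.02875)^4 ≈ 1.120055, so EAR ≈ 12.00551%.

12.006%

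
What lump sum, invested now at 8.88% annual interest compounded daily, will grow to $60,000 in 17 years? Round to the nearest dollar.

Growth factor = (1 + 0.0888/365)^6205 ≈ 4.524089748.
P = 60,000/4.524089748 ≈ 13,262.3364.

$13,262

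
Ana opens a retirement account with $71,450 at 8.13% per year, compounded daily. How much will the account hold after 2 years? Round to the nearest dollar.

$84,064

Growth factor = (1 + 0.0813/365)^730 ≈ 1.1765446664.
A ≈ 71,450 × 1.1765446664 ≈ 84,064.1164.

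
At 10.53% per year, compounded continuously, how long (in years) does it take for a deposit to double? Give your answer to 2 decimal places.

e^(0.1053t) = 2, so 0.1053t = ln 2 ≈ 0.69315.
t ≈ 0.69315/0.1053 ≈ 6.5826.

6.58 years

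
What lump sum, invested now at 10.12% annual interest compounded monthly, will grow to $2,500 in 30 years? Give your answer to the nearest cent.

$121.60

Growth factor = (1 + 0.1012/12)^360 ≈ 20.55840218.
P = 2,500/20.55840218 ≈ 121.6048.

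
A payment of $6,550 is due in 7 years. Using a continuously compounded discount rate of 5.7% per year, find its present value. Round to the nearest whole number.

P = A·e^(−rt) = 6,550·e^(−0.399).
e^(−0.399) ≈ 0.6709907014, so P ≈ 4,394.9891.

$4,395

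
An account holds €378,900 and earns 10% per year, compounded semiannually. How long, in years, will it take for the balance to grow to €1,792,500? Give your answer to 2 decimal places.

(1 + 0.05)^(2t) = 1,792,500/378,900 = 4.7308.
2t·ln(1 + 0.05) = ln(4.7308); 2t = 1.5541/0.0487902 ≈ 31.8526.
t ≈ 15.9263 years.

15.93 years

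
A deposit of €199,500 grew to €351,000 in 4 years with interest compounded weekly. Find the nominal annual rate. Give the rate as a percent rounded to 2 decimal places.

(1 + r/52)^208 = 351,000/199,500 = 1.7594.
1 + r/52 = 1.7594^(1/208) ≈ 1.00272, so r/52 ≈ 0.0027199.
r ≈ 52·0.0027199 = 14.14350%.

14.14%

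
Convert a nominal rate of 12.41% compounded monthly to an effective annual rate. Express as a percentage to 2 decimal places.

EAR = (1 + 12.41%/12)^12 − 1 = (1 + 0.0103417)^12 − 1.
(1 + 0.0103417)^12 ≈ 1.131408, so EAR ≈ 13.14078%.

13.14%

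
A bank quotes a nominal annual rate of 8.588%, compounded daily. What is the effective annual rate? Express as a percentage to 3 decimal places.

8.966%

EAR = (1 + 8.588%/365)^365 − 1 = (1 + 0.000235288)^365 − 1.
(1 + 0.000235288)^365 ≈ 1.089665, so EAR ≈ 8.96646%.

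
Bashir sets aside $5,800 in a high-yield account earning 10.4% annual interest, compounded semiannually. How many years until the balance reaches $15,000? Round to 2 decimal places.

We need (1 + 0.052)^(2t) = 2.5862, so 2t = ln 2.5862 / ln 1.052 ≈ 18.7440.
t ≈ 18.7440/2 = 9.3720 years.

9.37 years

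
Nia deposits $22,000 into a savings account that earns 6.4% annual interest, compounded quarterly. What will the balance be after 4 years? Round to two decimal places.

Periodic rate = 6.4%/4 = 0.016; periods = 4·4 = 16.
A = 22,000·(1 + 0.016)^16 ≈ 22,000·1.2891377532 ≈ 28,361.0306.

$28,361.03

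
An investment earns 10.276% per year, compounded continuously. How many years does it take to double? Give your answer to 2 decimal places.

6.75 years

e^(0.10276t) = 2, so 0.10276t = ln 2 ≈ 0.69315.
t ≈ 0.69315/0.10276 ≈ 6.7453.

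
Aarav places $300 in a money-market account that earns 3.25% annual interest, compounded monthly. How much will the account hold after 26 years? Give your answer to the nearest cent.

$697.60

Growth factor = (1 + 0.0325/12)^312 ≈ 2.3253203.
A ≈ 300 × 2.3253203 ≈ 697.5961.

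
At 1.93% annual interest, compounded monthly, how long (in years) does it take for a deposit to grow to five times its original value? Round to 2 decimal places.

83.46 years

(1 + 0.00160833)^(12t) = 5.
12t = ln 5 / ln(1 + 0.00160833) ≈ 1.6094/0.00160704 ≈ 1001.4913.
t ≈ 83.4576.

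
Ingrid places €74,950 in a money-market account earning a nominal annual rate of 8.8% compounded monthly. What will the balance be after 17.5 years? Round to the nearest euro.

€347,652

Growth factor = (1 + 0.088/12)^210 ≈ 4.63845245655.
A ≈ 74,950 × 4.63845245655 ≈ 347,652.0116.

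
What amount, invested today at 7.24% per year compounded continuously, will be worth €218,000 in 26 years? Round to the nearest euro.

€33,185

P = A·e^(−rt) = 218,000·e^(−1.8824).
e^(−1.8824) ≈ 0.152224328611, so P ≈ 33,184.9036.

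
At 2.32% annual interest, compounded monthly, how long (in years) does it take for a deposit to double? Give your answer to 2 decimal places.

(1 + 0.00193333)^(12t) = 2.
12t = ln 2 / ln(1 + 0.00193333) ≈ 0.69315/0.00193147 ≈ 358.8709.
t ≈ 29.9059.

29.91 years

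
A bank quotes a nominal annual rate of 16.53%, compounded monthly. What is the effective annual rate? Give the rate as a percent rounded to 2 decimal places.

EAR = (1 + 16.53%/12)^12 − 1 = (1 + 0.013775)^12 − 1.
(1 + 0.013775)^12 ≈ 1.178417, so EAR ≈ 17.84168%.

17.84%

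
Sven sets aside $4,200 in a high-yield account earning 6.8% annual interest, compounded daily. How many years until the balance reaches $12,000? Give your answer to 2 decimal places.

15.44 years

(1 + 0.000186301)^(365t) = 12,000/4,200 = 2.8571.
365t·ln(1 + 0.000186301) = ln(2.8571); 365t = 1.0498/0.000186284 ≈ 5635.5995.
t ≈ 15.4400 years.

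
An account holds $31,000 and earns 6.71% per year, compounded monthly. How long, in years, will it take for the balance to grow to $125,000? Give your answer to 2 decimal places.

20.84 years

We need (1 + 0.00559167)^(12t) = 4.0323, so 12t = ln 4.0323 / ln 1.005592 ≈ 250.0545.
t ≈ 250.0545/12 = 20.8379 years.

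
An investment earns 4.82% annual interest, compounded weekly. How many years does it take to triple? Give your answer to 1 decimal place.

22.8 years

(1 + 0.000926923)^(52t) = 3.
52t = ln 3 / ln(1 + 0.000926923) ≈ 1.0986/0.000926494 ≈ 1185.7741.
t ≈ 22.8033.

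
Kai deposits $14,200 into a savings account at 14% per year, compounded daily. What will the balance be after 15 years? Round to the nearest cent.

$115,912.93

Growth factor = (1 + 0.14/365)^5475 ≈ 8.16288257412.
A ≈ 14,200 × 8.16288257412 ≈ 115,912.9326.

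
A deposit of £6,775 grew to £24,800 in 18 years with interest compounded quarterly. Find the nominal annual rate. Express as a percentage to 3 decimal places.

7.274%

The 72-period growth factor is 24,800/6,775 = 3.66052.
r/4 = 3.66052^(1/72) − 1 ≈ 0.0181857, so r ≈ 4·0.0181857 = 7.27427%.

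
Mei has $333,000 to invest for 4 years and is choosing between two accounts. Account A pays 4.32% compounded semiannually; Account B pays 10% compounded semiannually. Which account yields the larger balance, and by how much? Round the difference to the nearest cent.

Account B, by $96,906.97

A: (1 + 0.0216)^8 ≈ 1.18644353462, so 333,000 × 1.18644353462 ≈ 395,085.6970.
B: (1 + 0.05)^8 ≈ 1.47745544379, so 333,000 × 1.47745544379 ≈ 491,992.6628.
Difference ≈ 96,906.9658 in favor of B.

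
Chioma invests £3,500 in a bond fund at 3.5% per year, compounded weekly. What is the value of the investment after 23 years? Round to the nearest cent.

Periodic rate = 3.5%/52 = 0.000673077; periods = 52·23 = 1196.
A = 3,500·(1 + 0.035/52)^1196 ≈ 3,500·2.236090901 ≈ 7,826.3182.

£7,826.32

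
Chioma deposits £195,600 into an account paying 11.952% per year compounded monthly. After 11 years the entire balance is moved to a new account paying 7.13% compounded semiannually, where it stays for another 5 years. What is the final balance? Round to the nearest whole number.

£1,027,188

Phase 1: 195,600·(1 + 0.00996)^132 ≈ 723,635.3490.
Phase 2: 723,635.3490·(1 + 0.03565)^10 ≈ 1,027,187.8382.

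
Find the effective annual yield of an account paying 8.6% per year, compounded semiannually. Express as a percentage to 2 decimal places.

8.78%

One year is 2 periods at 0.043 each: (1 + 0.043)^2 ≈ 1.087849.
EAR = 1.087849 − 1 ≈ 8.78490%.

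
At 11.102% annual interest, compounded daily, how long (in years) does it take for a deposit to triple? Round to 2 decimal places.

(1 + 0.000304164)^(365t) = 3.
365t = ln 3 / ln(1 + 0.000304164) ≈ 1.0986/0.000304118 ≈ 3612.4524.
t ≈ 9.8971.

9.90 years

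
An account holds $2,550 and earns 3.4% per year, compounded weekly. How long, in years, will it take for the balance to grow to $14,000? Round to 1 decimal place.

50.1 years

We need (1 + 0.000653846)^(52t) = 5.4902, so 52t = ln 5.4902 / ln 1.000654 ≈ 2605.3845.
t ≈ 2605.3845/52 = 50.1035 years.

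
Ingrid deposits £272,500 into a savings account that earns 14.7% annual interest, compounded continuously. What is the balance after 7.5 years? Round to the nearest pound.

£820,684

A = P·e^(rt) = 272,500·e^(0.147·7.5) = 272,500·e^1.1025.
e^1.1025 ≈ 3.01168583485, so A ≈ 820,684.3900.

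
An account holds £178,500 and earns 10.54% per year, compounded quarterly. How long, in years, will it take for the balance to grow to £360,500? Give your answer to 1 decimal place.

(1 + 0.02635)^(4t) = 360,500/178,500 = 2.0196.
4t·ln(1 + 0.02635) = ln(2.0196); 4t = 0.7029/0.0260088 ≈ 27.0256.
t ≈ 6.7564 years.

6.8 years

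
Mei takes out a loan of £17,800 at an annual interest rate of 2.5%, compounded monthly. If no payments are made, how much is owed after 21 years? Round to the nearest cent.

£30,073.74

Periodic rate = 2.5%/12 = 0.00208333; periods = 12·21 = 252.
A = 17,800·(1 + 0.025/12)^252 ≈ 17,800·1.6895359127 ≈ 30,073.7392.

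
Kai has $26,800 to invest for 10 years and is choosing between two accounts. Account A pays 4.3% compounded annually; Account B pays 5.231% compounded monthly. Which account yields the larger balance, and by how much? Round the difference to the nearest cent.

A: (1 + 0.043)^10 ≈ 1.523502195, so 26,800 × 1.523502195 ≈ 40,829.8588.
B: (1 + 0.05231/12)^120 ≈ 1.6853329868, so 26,800 × 1.6853329868 ≈ 45,166.9240.
Difference ≈ 4,337.0652 in favor of B.

Account B, by $4,337.07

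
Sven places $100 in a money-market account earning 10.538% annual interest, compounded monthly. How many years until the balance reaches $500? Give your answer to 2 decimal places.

We need (1 + 0.00878167)^(12t) = 5, so 12t = ln 5 / ln 1.008782 ≈ 184.0760.
t ≈ 184.0760/12 = 15.3397 years.

15.34 years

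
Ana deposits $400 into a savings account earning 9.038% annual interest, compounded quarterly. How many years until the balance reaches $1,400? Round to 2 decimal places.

14.02 years

(1 + 0.022595)^(4t) = 1,400/400 = 3.5.
4t·ln(1 + 0.022595) = ln(3.5); 4t = 1.2528/0.0223435 ≈ 56.0683.
t ≈ 14.0171 years.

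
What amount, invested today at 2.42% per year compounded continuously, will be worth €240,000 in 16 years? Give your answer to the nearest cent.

P = A·e^(−rt) = 240,000·e^(−0.3872).
e^(−0.3872) ≈ 0.678955290289, so P ≈ 162,949.2697.

€162,949.27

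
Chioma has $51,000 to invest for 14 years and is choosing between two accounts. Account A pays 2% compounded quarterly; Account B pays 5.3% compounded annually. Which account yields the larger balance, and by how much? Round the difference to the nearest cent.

Account A growth factor: (1 + 0.005)^56 ≈ 1.3222070192; balance ≈ 67,432.5580.
Account B growth factor: (1 + 0.053)^14 ≈ 2.06061661179; balance ≈ 105,091.4472.
Account B is larger by 37,658.8892.

Account B, by $37,658.89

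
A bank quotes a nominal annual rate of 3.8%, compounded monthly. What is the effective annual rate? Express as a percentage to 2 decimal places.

3.87%

EAR = (1 + 3.8%/12)^12 − 1 = (1 + 0.00316667)^12 − 1.
(1 + 0.00316667)^12 ≈ 1.038669, so EAR ≈ 3.86689%.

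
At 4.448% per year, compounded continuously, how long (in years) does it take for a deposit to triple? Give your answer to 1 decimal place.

24.7 years

e^(0.04448t) = 3, so 0.04448t = ln 3 ≈ 1.0986.
t ≈ 1.0986/0.04448 ≈ 24.6990.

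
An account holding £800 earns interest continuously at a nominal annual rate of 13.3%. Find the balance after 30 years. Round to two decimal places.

A = P·e^(rt) = 800·e^(0.133·30) = 800·e^3.99.
e^3.99 ≈ 54.054889363, so A ≈ 43,243.9115.

£43,243.91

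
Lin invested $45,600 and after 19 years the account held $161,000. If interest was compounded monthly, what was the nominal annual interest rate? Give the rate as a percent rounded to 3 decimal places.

The 228-period growth factor is 161,000/45,600 = 3.5307.
r/12 = 3.5307^(1/228) − 1 ≈ 0.00554821, so r ≈ 12·0.00554821 = 6.65786%.

6.658%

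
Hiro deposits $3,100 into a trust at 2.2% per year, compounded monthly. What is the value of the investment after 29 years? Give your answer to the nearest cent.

Growth factor = (1 + 0.022/12)^348 ≈ 1.891586473.
A ≈ 3,100 × 1.891586473 ≈ 5,863.9181.

$5,863.92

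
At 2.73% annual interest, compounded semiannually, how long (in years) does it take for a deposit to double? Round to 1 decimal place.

(1 + 0.01365)^(2t) = 2.
2t = ln 2 / ln(1 + 0.01365) ≈ 0.69315/0.0135577 ≈ 51.1258.
t ≈ 25.5629.

25.6 years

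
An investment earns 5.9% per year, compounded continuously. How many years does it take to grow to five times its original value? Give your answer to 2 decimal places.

e^(0.059t) = 5, so 0.059t = ln 5 ≈ 1.6094.
t ≈ 1.6094/0.059 ≈ 27.2786.

27.28 years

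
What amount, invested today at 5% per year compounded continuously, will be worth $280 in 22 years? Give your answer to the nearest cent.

P = A·e^(−rt) = 280·e^(−1.1).
e^(−1.1) ≈ 0.332871084, so P ≈ 93.2039.

$93.20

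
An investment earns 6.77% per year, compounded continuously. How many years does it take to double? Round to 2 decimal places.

10.24 years

e^(0.0677t) = 2, so 0.0677t = ln 2 ≈ 0.69315.
t ≈ 0.69315/0.0677 ≈ 10.2385.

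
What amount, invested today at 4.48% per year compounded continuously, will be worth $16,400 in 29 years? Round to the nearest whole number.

$4,473

P = A·e^(−rt) = 16,400·e^(−1.2992).
e^(−1.2992) ≈ 0.2727499057, so P ≈ 4,473.0985.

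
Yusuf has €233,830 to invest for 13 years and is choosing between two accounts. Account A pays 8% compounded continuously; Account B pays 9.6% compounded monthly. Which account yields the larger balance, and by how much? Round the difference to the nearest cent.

Account B, by €148,925.93

A: e^(0.08·13) = e^1.04 ≈ 2.82921701435, so 233,830 × 2.82921701435 ≈ 661,555.8145.
B: (1 + 0.008)^156 ≈ 3.46611532953, so 233,830 × 3.46611532953 ≈ 810,481.7475.
Difference ≈ 148,925.9330 in favor of B.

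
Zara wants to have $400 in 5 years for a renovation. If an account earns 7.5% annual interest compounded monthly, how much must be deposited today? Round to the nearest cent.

$275.24

Growth factor = (1 + 0.00625)^60 ≈ 1.45329441.
P = 400/1.45329441 ≈ 275.2367.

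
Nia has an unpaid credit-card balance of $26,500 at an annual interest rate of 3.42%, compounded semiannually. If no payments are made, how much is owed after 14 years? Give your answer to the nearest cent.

Periodic rate = 3.42%/2 = 0.0171; periods = 2·14 = 28.
A = 26,500·(1 + 0.0171)^28 ≈ 26,500·1.6076160031 ≈ 42,601.8241.

$42,601.82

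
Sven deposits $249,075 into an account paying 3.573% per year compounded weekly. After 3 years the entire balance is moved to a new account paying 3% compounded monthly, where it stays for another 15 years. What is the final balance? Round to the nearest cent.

After 3 years at 3.573%: 249,075 × 1.11310475895 ≈ 277,246.5678.
Then 15 years at 3%: 277,246.5678 × 1.56743172467 ≈ 434,565.0660.

$434,565.07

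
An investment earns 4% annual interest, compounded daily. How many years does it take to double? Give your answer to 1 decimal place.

(1 + 0.000109589)^(365t) = 2.
365t = ln 2 / ln(1 + 0.000109589) ≈ 0.69315/0.000109583 ≈ 6325.3146.
t ≈ 17.3296.

17.3 years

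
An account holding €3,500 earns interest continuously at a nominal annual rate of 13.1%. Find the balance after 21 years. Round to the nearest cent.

€54,803.99

A = P·e^(rt) = 3,500·e^(0.131·21) = 3,500·e^2.751.
e^2.751 ≈ 15.65828234, so A ≈ 54,803.9882.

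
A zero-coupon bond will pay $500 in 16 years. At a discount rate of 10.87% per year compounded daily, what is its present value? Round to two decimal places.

$87.85

Growth factor = (1 + 0.1087/365)^5840 ≈ 5.69131357.
P = 500/5.69131357 ≈ 87.8532.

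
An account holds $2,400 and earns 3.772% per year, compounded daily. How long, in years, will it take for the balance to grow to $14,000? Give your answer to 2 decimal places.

(1 + 0.000103342)^(365t) = 14,000/2,400 = 5.8333.
365t·ln(1 + 0.000103342) = ln(5.8333); 365t = 1.7636/0.000103337 ≈ 17066.3599.
t ≈ 46.7572 years.

46.76 years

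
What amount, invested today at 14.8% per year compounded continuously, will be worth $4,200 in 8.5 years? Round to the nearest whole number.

P = A·e^(−rt) = 4,200·e^(−1.258).
e^(−1.258) ≈ 0.2842219022, so P ≈ 1,193.7320.

$1,194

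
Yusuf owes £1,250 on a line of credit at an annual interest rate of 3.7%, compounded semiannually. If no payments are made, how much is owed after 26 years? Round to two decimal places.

£3,242.53

Periodic rate = 3.7%/2 = 0.0185; periods = 2·26 = 52.
A = 1,250·(1 + 0.0185)^52 ≈ 1,250·2.594022469 ≈ 3,242.5281.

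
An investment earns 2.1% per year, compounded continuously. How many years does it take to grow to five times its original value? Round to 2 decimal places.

e^(0.021t) = 5, so 0.021t = ln 5 ≈ 1.6094.
t ≈ 1.6094/0.021 ≈ 76.6399.

76.64 years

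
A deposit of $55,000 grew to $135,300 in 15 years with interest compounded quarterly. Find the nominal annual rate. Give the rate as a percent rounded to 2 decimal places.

(1 + r/4)^60 = 135,300/55,000 = 2.46.
1 + r/4 = 2.46^(1/60) ≈ 1.015116, so r/4 ≈ 0.0151158.
r ≈ 4·0.0151158 = 6.04632%.

6.05%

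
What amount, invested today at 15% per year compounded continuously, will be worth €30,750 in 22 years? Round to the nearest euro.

P = A·e^(−rt) = 30,750·e^(−3.3).
e^(−3.3) ≈ 0.036883167401, so P ≈ 1,134.1574.

€1,134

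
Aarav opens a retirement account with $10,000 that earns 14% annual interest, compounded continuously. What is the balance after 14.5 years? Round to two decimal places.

A = P·e^(rt) = 10,000·e^(0.14·14.5) = 10,000·e^2.03.
e^2.03 ≈ 7.6140863588, so A ≈ 76,140.8636.

$76,140.86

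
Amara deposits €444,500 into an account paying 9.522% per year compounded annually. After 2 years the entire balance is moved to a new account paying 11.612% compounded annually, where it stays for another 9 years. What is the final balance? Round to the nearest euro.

After 2 years at 9.522%: 444,500 × 1.1995068484 ≈ 533,180.7941.
Then 9 years at 11.612%: 533,180.7941 × 2.687806586224 ≈ 1,433,086.8501.

€1,433,087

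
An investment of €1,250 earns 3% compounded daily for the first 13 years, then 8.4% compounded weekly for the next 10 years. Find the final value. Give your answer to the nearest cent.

After 13 years at 3%: 1,250 × 1.476957123 ≈ 1,846.1964.
Then 10 years at 8.4%: 1,846.1964 × 2.314797633 ≈ 4,273.5711.

€4,273.57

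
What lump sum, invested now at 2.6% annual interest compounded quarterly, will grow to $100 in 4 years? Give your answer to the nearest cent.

$90.15

Periodic rate = 2.6%/4 = 0.0065; 16 periods.
P = 100/(1 + 0.0065)^16 ≈ 100/1.1092271 ≈ 90.1529.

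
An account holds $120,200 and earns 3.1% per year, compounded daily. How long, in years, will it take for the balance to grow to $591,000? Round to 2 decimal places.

51.38 years

We need (1 + 0.0000849315)^(365t) = 4.9168, so 365t = ln 4.9168 / ln 1.000085 ≈ 18753.0716.
t ≈ 18753.0716/365 = 51.3783 years.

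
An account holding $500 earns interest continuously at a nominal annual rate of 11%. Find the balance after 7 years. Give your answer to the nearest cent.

A = P·e^(rt) = 500·e^(0.11·7) = 500·e^0.77.
e^0.77 ≈ 2.159766254, so A ≈ 1,079.8831.

$1,079.88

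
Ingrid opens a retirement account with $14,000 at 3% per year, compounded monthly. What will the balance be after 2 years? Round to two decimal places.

Growth factor = (1 + 0.0025)^24 ≈ 1.0617570443.
A ≈ 14,000 × 1.0617570443 ≈ 14,864.5986.

$14,864.60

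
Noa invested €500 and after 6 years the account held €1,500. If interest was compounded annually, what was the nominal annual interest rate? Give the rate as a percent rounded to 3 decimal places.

20.094%

(1 + r)^6 = 1,500/500 = 3.
1 + r = 3^(1/6) ≈ 1.200937, so r ≈ 0.200937.
r ≈ 20.09370%.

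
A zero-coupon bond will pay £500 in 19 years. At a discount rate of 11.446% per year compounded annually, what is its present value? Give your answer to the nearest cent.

Annual rate = 11.446% = 0.11446; 19 periods.
P = 500/(1 + 0.11446)^19 ≈ 500/7.83836033 ≈ 63.7889.

£63.79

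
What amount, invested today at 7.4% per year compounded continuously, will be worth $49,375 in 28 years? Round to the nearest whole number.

P = A·e^(−rt) = 49,375·e^(−2.072).
e^(−2.072) ≈ 0.12593366235, so P ≈ 6,217.9746.

$6,218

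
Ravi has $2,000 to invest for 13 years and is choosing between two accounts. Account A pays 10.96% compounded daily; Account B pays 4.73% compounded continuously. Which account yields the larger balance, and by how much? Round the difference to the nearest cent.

Account A, by $4,613.33

Account A growth factor: (1 + 0.1096/365)^4745 ≈ 4.156137376; balance ≈ 8,312.2748.
Account B growth factor: e^(0.0473·13) = e^0.6149 ≈ 1.849471643; balance ≈ 3,698.9433.
Account A is larger by 4,613.3315.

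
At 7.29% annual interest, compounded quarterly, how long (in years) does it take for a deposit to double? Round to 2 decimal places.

(1 + 0.018225)^(4t) = 2.
4t = ln 2 / ln(1 + 0.018225) ≈ 0.69315/0.0180609 ≈ 38.3783.
t ≈ 9.5946.

9.59 years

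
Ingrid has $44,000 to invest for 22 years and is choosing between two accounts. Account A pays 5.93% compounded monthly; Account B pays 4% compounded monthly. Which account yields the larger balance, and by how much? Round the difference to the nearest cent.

Account A, by $55,748.70

Account A growth factor: (1 + 0.0593/12)^264 ≈ 3.6743899949; balance ≈ 161,673.1598.
Account B growth factor: (1 + 0.04/12)^264 ≈ 2.40737413865; balance ≈ 105,924.4621.
Account A is larger by 55,748.6977.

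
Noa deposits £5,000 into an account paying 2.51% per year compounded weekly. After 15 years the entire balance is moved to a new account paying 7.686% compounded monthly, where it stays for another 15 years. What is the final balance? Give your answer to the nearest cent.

After 15 years at 2.51%: 5,000 × 1.4570431791 ≈ 7,285.2159.
Then 15 years at 7.686%: 7,285.2159 × 3.1557416129 ≈ 22,990.2590.

£22,990.26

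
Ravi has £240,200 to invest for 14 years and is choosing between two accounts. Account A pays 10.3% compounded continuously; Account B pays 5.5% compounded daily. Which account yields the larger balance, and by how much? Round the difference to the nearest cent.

A: e^(0.103·14) = e^1.442 ≈ 4.229145655653, so 240,200 × 4.229145655653 ≈ 1,015,840.7865.
B: (1 + 0.055/365)^5110 ≈ 2.15964097398, so 240,200 × 2.15964097398 ≈ 518,745.7619.
Difference ≈ 497,095.0245 in favor of A.

Account A, by £497,095.02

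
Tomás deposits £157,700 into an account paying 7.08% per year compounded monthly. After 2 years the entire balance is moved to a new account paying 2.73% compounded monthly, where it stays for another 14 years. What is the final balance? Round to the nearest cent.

Phase 1: 157,700·(1 + 0.0059)^24 ≈ 181,613.0654.
Phase 2: 181,613.0654·(1 + 0.002275)^168 ≈ 266,039.3727.

£266,039.37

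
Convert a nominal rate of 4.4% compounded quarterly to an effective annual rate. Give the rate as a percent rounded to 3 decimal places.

4.473%

One year is 4 periods at 0.011 each: (1 + 0.011)^4 ≈ 1.044731.
EAR = 1.044731 − 1 ≈ 4.47313%.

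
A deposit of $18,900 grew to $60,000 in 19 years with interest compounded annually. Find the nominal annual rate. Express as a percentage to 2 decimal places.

(1 + r)^19 = 60,000/18,900 = 3.1746.
1 + r = 3.1746^(1/19) ≈ 1.062685, so r ≈ 0.0626854.
r ≈ 6.26854%.

6.27%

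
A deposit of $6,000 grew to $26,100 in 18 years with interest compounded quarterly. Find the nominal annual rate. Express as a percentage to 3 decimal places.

The 72-period growth factor is 26,100/6,000 = 4.35.
r/4 = 4.35^(1/72) − 1 ≈ 0.020629, so r ≈ 4·0.020629 = 8.25160%.

8.252%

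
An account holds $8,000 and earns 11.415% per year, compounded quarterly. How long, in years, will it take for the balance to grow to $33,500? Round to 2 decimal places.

We need (1 + 0.0285375)^(4t) = 4.1875, so 4t = ln 4.1875 / ln 1.028538 ≈ 50.8959.
t ≈ 50.8959/4 = 12.7240 years.

12.72 years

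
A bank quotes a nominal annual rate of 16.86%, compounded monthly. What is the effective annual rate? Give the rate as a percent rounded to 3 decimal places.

18.226%

EAR = (1 + 16.86%/12)^12 − 1 = (1 + 0.01405)^12 − 1.
(1 + 0.01405)^12 ≈ 1.182258, so EAR ≈ 18.22585%.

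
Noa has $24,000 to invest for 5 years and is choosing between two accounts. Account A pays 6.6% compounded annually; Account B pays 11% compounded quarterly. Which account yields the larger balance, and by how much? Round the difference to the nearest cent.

Account A growth factor: (1 + 0.066)^5 ≈ 1.376531086; balance ≈ 33,036.7461.
Account B growth factor: (1 + 0.0275)^20 ≈ 1.7204284313; balance ≈ 41,290.2824.
Account B is larger by 8,253.5363.

Account B, by $8,253.54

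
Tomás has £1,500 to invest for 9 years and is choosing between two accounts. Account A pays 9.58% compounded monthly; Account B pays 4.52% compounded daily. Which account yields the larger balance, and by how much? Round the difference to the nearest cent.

Account A, by £1,287.46

Account A growth factor: (1 + 0.0958/12)^108 ≈ 2.360271354; balance ≈ 3,540.4070.
Account B growth factor: (1 + 0.0452/365)^3285 ≈ 1.501965846; balance ≈ 2,252.9488.
Account A is larger by 1,287.4583.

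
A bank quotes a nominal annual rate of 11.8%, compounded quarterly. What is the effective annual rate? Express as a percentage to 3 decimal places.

12.332%

EAR = (1 + 11.8%/4)^4 − 1 = (1 + 0.0295)^4 − 1.
(1 + 0.0295)^4 ≈ 1.123325, so EAR ≈ 12.33249%.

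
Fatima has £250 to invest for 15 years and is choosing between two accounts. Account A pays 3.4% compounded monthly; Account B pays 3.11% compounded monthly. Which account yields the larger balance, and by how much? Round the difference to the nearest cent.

Account A growth factor: (1 + 0.034/12)^180 ≈ 1.66409072; balance ≈ 416.0227.
Account B growth factor: (1 + 0.0311/12)^180 ≈ 1.59344213; balance ≈ 398.3605.
Account A is larger by 17.6621.

Account A, by £17.66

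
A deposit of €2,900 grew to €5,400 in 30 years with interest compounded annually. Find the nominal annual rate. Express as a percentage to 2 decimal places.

2.09%

The 30-period growth factor is 5,400/2,900 = 1.86207.
r = 1.86207^(1/30) − 1 ≈ 0.0209392, i.e. 2.09392%.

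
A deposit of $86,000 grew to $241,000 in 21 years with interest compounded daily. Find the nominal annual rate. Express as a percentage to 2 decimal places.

(1 + r/365)^7665 = 241,000/86,000 = 2.80233.
1 + r/365 = 2.80233^(1/7665) ≈ 1.000134, so r/365 ≈ 0.000134445.
r ≈ 365·0.000134445 = 4.90723%.

4.91%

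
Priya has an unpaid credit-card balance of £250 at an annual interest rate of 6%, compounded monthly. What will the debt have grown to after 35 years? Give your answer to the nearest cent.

Growth factor = (1 + 0.005)^420 ≈ 8.123551494.
A ≈ 250 × 8.123551494 ≈ 2,030.8879.

£2,030.89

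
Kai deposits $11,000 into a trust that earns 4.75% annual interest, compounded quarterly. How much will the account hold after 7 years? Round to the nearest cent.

$15,308.93

Growth factor = (1 + 0.011875)^28 ≈ 1.3917212252.
A ≈ 11,000 × 1.3917212252 ≈ 15,308.9335.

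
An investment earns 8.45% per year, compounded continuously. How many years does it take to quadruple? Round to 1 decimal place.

e^(0.0845t) = 4, so 0.0845t = ln 4 ≈ 1.3863.
t ≈ 1.3863/0.0845 ≈ 16.4059.

16.4 years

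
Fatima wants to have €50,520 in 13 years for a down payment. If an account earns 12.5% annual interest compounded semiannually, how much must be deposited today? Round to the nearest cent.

Growth factor = (1 + 0.0625)^26 ≈ 4.836736262.
P = 50,520/4.836736262 ≈ 10,445.0599.

€10,445.06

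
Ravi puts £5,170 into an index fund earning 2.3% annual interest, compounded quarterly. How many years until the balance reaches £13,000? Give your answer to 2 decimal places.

(1 + 0.00575)^(4t) = 13,000/5,170 = 2.5145.
4t·ln(1 + 0.00575) = ln(2.5145); 4t = 0.92208/0.00573353 ≈ 160.8218.
t ≈ 40.2054 years.

40.21 years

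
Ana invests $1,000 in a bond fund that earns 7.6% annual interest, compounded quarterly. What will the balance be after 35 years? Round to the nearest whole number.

Growth factor = (1 + 0.019)^140 ≈ 13.943948205.
A ≈ 1,000 × 13.943948205 ≈ 13,943.9482.

$13,944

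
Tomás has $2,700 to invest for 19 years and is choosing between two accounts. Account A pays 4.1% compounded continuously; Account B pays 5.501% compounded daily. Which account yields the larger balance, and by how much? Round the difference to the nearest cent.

A: e^(0.041·19) = e^0.779 ≈ 2.179291884, so 2,700 × 2.179291884 ≈ 5,884.0881.
B: (1 + 0.05501/365)^6935 ≈ 2.843714859, so 2,700 × 2.843714859 ≈ 7,678.0301.
Difference ≈ 1,793.9420 in favor of B.

Account B, by $1,793.94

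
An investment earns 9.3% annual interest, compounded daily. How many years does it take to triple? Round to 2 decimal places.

11.81 years

(1 + 0.000254795)^(365t) = 3.
365t = ln 3 / ln(1 + 0.000254795) ≈ 1.0986/0.000254762 ≈ 4312.3072.
t ≈ 11.8145.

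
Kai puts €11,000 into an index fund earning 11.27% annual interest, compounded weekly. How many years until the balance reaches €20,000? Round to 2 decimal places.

5.31 years

We need (1 + 0.00216731)^(52t) = 1.8182, so 52t = ln 1.8182 / ln 1.002167 ≈ 276.1420.
t ≈ 276.1420/52 = 5.3104 years.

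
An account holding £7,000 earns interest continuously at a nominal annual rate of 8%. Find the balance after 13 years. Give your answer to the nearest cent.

£19,804.52

A = P·e^(rt) = 7,000·e^(0.08·13) = 7,000·e^1.04.
e^1.04 ≈ 2.8292170144, so A ≈ 19,804.5191.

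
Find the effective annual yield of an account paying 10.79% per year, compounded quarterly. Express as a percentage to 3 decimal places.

11.234%

One year is 4 periods at 0.026975 each: (1 + 0.026975)^4 ≈ 1.112345.
EAR = 1.112345 − 1 ≈ 11.23449%.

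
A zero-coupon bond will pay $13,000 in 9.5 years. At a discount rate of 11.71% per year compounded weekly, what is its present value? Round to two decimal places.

$4,279.13

Periodic rate = 11.71%/52 = 0.00225192; 494 periods.
P = 13,000/(1 + 0.1171/52)^494 ≈ 13,000/3.0379996877 ≈ 4,279.1314.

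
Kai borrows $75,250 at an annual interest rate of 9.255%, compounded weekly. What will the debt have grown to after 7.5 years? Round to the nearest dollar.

Periodic rate = 9.255%/52 = 0.00177981; periods = 52·7.5 = 390.
A = 75,250·(1 + 0.09255/52)^390 ≈ 75,250·2.000721824 ≈ 150,554.3173.

$150,554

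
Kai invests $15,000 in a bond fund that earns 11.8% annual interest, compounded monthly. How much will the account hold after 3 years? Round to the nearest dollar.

Periodic rate = 11.8%/12 = 0.00983333; periods = 12·3 = 36.
A = 15,000·(1 + 0.118/12)^36 ≈ 15,000·1.4222936663 ≈ 21,334.4050.

$21,334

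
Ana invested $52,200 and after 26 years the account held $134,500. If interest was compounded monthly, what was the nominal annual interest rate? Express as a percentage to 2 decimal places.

3.65%

The 312-period growth factor is 134,500/52,200 = 2.57663.
r/12 = 2.57663^(1/312) − 1 ≈ 0.0030382, so r ≈ 12·0.0030382 = 3.64584%.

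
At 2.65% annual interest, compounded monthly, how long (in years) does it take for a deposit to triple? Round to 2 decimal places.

41.50 years

(1 + 0.00220833)^(12t) = 3.
12t = ln 3 / ln(1 + 0.00220833) ≈ 1.0986/0.0022059 ≈ 498.0339.
t ≈ 41.5028.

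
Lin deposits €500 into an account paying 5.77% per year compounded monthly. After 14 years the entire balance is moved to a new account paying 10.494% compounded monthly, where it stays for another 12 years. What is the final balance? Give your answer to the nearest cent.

€3,921.69

Phase 1: 500·(1 + 0.0577/12)^168 ≈ 1,119.3151.
Phase 2: 1,119.3151·(1 + 0.008745)^144 ≈ 3,921.6898.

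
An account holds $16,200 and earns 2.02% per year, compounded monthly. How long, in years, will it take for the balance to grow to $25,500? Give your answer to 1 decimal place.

We need (1 + 0.00168333)^(12t) = 1.5741, so 12t = ln 1.5741 / ln 1.001683 ≈ 269.7320.
t ≈ 269.7320/12 = 22.4777 years.

22.5 years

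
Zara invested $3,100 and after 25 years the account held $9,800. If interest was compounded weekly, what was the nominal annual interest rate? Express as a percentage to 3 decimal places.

The 1300-period growth factor is 9,800/3,100 = 3.16129.
r/52 = 3.16129^(1/1300) − 1 ≈ 0.000885761, so r ≈ 52·0.000885761 = 4.60596%.

4.606%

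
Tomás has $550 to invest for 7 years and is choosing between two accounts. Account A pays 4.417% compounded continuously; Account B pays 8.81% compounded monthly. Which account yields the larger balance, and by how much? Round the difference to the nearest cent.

A: e^(0.04417·7) = e^0.30919 ≈ 1.36232119, so 550 × 1.36232119 ≈ 749.2767.
B: (1 + 0.0881/12)^84 ≈ 1.848634422, so 550 × 1.848634422 ≈ 1,016.7489.
Difference ≈ 267.4723 in favor of B.

Account B, by $267.47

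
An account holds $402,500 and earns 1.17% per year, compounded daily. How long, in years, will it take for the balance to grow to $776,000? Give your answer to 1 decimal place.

(1 + 0.0000320548)^(365t) = 776,000/402,500 = 1.928.
365t·ln(1 + 0.0000320548) = ln(1.928); 365t = 0.65646/3.20543e-05 ≈ 20479.5555.
t ≈ 56.1084 years.

56.1 years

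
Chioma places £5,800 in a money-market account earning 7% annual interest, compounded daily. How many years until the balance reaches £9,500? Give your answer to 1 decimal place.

7.0 years

We need (1 + 0.000191781)^(365t) = 1.6379, so 365t = ln 1.6379 / ln 1.000192 ≈ 2573.1519.
t ≈ 2573.1519/365 = 7.0497 years.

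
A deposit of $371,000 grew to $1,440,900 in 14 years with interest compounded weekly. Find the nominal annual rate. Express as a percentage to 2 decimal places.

9.70%

(1 + r/52)^728 = 1,440,900/371,000 = 3.88383.
1 + r/52 = 3.88383^(1/728) ≈ 1.001866, so r/52 ≈ 0.0018655.
r ≈ 52·0.0018655 = 9.70062%.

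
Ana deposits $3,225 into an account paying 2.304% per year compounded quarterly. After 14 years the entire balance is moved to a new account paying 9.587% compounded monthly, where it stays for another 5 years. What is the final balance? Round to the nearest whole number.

Phase 1: 3,225·(1 + 0.00576)^56 ≈ 4,448.5025.
Phase 2: 4,448.5025·(1 + 0.09587/12)^60 ≈ 7,170.7687.

$7,171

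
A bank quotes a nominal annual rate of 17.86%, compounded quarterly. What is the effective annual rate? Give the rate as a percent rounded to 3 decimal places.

19.092%

One year is 4 periods at 0.04465 each: (1 + 0.04465)^4 ≈ 1.190922.
EAR = 1.190922 − 1 ≈ 19.09218%.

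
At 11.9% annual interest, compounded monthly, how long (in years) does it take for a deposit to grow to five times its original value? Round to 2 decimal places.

(1 + 0.00991667)^(12t) = 5.
12t = ln 5 / ln(1 + 0.00991667) ≈ 1.6094/0.00986782 ≈ 163.0997.
t ≈ 13.5916.

13.59 years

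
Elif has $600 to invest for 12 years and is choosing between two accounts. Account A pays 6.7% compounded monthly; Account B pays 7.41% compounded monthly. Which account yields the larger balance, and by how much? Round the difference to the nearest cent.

Account B, by $118.24

Account A growth factor: (1 + 0.067/12)^144 ≈ 2.229469845; balance ≈ 1,337.6819.
Account B growth factor: (1 + 0.006175)^144 ≈ 2.426538715; balance ≈ 1,455.9232.
Account B is larger by 118.2413.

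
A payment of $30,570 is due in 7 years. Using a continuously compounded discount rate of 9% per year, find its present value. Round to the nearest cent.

$16,281.33

P = A·e^(−rt) = 30,570·e^(−0.63).
e^(−0.63) ≈ 0.53259180101, so P ≈ 16,281.3314.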